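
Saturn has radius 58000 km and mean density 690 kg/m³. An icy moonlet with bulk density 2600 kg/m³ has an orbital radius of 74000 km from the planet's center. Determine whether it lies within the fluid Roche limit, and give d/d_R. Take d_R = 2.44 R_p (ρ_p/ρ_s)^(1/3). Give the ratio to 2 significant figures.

inside; d/d_R ≈ 0.81

d_R = 2.44 × (58000 km) × (690/2600)^(1/3) = 90940 km
d/d_R = (74000) / (90940) = 0.81
Since d/d_R < 1, the body is inside the Roche limit.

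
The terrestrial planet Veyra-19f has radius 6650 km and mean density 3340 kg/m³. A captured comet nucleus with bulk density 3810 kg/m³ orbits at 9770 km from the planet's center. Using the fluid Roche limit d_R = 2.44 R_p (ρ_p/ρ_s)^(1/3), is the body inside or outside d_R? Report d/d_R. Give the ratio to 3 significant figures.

d_R = 2.44 × (6650 km) × (3340/3810)^(1/3) = 15530 km
d/d_R = (9770) / (15530) = 0.629
Since d/d_R < 1, the body is inside the Roche limit.

inside; d/d_R ≈ 0.629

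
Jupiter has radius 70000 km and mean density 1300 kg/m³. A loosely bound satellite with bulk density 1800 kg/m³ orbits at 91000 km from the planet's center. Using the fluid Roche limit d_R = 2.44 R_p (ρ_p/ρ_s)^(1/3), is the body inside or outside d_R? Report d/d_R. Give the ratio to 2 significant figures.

d_R = 2.44 × (70000 km) × (1300/1800)^(1/3) = 1.532 × 10⁵ km
d/d_R = (91000) / (1.532 × 10⁵) = 0.59
Since d/d_R < 1, the body is inside the Roche limit.

inside; d/d_R ≈ 0.59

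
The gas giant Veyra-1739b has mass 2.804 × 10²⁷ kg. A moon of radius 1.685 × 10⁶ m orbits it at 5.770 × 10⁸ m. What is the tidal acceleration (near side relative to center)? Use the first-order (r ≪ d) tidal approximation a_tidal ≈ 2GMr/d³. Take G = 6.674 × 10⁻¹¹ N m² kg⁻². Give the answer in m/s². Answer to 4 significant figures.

3.283 × 10⁻³ m/s²

a_tidal = 2GMr/d³
        = 2 × (6.674 × 10⁻¹¹) × (2.804 × 10²⁷) × (1.685 × 10⁶) / (5.770 × 10⁸)³
        = 3.283 × 10⁻³ m/s²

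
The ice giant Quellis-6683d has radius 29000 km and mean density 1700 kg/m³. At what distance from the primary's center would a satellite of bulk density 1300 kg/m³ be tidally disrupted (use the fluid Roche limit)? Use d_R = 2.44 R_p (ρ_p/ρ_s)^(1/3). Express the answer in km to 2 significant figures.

d_R = 2.44 × 29000 km × (1700/1300)^(1/3)
    = 77000 km

77000 km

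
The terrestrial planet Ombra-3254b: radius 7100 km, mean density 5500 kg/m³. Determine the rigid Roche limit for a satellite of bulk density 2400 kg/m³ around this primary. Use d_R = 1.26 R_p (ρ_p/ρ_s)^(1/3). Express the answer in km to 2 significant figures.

12000 km

d_R = 1.26 × 7100 km × (5500/2400)^(1/3)
    = 12000 km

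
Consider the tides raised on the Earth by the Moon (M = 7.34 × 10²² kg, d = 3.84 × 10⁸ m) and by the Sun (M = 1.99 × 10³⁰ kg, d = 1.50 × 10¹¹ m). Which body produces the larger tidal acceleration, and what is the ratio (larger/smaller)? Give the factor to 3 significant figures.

Compare M/d³ for the two perturbers:
The Moon: (7.34 × 10²²) / (3.84 × 10⁸)³ = 1.296 × 10⁻³
The Sun: (1.99 × 10³⁰) / (1.50 × 10¹¹)³ = 5.896 × 10⁻⁴
Ratio (larger/smaller) = 2.20

The Moon, by a factor of ≈ 2.20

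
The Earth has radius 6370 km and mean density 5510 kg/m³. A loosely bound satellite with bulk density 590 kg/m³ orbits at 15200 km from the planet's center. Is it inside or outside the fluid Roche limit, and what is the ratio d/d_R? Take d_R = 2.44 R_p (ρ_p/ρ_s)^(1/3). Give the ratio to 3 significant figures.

inside; d/d_R ≈ 0.464

d_R = 2.44 × (6370 km) × (5510/590)^(1/3) = 32730 km
d/d_R = (15200) / (32730) = 0.464
Since d/d_R < 1, the body is inside the Roche limit.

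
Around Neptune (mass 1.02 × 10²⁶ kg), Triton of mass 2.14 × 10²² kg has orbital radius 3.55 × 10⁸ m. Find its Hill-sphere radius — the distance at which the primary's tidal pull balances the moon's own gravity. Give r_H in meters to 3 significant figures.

1.46 × 10⁷ m

r_H ≈ a (m/3M)^(1/3)
    = (3.55 × 10⁸) × (2.14 × 10²² / (3 × 1.02 × 10²⁶))^(1/3)
    = 1.46 × 10⁷ m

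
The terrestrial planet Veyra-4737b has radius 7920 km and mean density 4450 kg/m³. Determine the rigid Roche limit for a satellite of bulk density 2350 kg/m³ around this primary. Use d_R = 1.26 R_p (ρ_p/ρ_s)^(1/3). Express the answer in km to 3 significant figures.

12300 km

d_R = 1.26 × 7920 km × (4450/2350)^(1/3)
    = 12300 km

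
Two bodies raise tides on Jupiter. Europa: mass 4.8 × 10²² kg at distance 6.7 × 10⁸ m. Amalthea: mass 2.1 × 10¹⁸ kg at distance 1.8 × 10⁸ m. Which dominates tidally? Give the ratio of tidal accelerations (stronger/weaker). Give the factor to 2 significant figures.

Europa, by a factor of ≈ 440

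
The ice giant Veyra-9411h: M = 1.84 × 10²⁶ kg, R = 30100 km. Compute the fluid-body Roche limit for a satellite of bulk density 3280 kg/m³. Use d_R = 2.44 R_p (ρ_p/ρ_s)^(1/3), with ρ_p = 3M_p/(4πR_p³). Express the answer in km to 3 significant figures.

57900 km

ρ_p = 3M_p/(4πR_p³) = 3 × (1.84 × 10²⁶) / (4π × (3.01 × 10⁷ m)³) = 1610 kg/m³
d_R = 2.44 × 30100 km × (1610/3280)^(1/3)
    = 57900 km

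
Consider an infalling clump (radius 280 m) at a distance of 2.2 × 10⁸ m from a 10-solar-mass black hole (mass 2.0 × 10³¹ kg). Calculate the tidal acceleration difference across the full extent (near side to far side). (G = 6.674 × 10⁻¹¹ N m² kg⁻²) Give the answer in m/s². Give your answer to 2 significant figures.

1.4 × 10⁻¹ m/s²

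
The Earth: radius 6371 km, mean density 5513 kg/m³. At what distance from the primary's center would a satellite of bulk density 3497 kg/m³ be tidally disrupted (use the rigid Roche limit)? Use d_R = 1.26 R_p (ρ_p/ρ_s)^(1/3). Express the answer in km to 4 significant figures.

d_R = 1.26 × 6371 km × (5513/3497)^(1/3)
    = 9343 km

9343 km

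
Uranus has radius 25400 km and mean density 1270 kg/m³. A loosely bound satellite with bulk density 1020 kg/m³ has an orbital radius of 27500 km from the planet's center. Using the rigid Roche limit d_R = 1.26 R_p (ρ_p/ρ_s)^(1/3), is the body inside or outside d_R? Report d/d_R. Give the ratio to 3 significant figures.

inside; d/d_R ≈ 0.799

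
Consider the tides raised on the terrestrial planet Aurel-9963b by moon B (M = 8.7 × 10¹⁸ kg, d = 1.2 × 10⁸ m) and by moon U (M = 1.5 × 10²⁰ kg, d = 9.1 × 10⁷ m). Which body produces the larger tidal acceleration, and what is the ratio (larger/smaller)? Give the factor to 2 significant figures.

Moon U, by a factor of ≈ 40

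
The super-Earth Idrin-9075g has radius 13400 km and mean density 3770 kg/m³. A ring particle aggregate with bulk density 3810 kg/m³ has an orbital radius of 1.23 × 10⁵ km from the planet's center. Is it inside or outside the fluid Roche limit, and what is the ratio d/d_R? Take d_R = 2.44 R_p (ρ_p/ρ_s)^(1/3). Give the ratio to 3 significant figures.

d_R = 2.44 × (13400 km) × (3770/3810)^(1/3) = 32580 km
d/d_R = (1.23 × 10⁵) / (32580) = 3.78
Since d/d_R > 1, the body is outside the Roche limit.

outside; d/d_R ≈ 3.78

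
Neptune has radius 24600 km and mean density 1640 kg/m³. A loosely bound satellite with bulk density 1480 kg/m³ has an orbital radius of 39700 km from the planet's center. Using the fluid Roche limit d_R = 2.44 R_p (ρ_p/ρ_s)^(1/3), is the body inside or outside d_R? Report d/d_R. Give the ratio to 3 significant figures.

d_R = 2.44 × (24600 km) × (1640/1480)^(1/3) = 62110 km
d/d_R = (39700) / (62110) = 0.639
Since d/d_R < 1, the body is inside the Roche limit.

inside; d/d_R ≈ 0.639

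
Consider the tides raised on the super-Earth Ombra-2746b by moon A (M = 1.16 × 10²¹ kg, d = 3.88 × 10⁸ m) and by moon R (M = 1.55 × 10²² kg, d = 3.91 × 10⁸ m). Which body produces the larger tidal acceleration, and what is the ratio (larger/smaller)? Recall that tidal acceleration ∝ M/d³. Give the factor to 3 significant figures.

Moon R, by a factor of ≈ 13.1

The tide-raising term goes as M/d³ (the gradient of a 1/d² field).
Moon A: (1.16 × 10²¹) / (3.88 × 10⁸)³ = 1.986 × 10⁻⁵
Moon R: (1.55 × 10²²) / (3.91 × 10⁸)³ = 2.593 × 10⁻⁴
Ratio (larger/smaller) = 13.1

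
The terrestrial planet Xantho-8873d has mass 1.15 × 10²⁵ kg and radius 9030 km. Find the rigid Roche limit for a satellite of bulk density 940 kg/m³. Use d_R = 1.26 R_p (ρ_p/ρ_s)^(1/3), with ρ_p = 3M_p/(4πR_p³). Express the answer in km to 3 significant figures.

ρ_p = 3M_p/(4πR_p³) = 3 × (1.15 × 10²⁵) / (4π × (9.03 × 10⁶ m)³) = 3730 kg/m³
d_R = 1.26 × 9030 km × (3730/940)^(1/3)
    = 18000 km

18000 km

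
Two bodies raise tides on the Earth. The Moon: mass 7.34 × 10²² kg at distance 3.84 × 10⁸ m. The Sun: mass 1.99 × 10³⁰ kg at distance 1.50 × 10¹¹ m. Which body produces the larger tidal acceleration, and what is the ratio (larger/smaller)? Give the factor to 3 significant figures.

The Moon, by a factor of ≈ 2.20

Compare M/d³ for the two perturbers:
The Moon: (7.34 × 10²²) / (3.84 × 10⁸)³ = 1.296 × 10⁻³
The Sun: (1.99 × 10³⁰) / (1.50 × 10¹¹)³ = 5.896 × 10⁻⁴
Ratio (larger/smaller) = 2.20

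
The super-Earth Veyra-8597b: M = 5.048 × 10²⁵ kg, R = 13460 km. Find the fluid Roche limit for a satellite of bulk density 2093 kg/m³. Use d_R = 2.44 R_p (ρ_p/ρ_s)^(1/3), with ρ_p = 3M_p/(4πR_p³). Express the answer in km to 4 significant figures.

43730 km

ρ_p = 3M_p/(4πR_p³) = 3 × (5.048 × 10²⁵) / (4π × (1.346 × 10⁷ m)³) = 4942 kg/m³
d_R = 2.44 × 13460 km × (4942/2093)^(1/3)
    = 43730 km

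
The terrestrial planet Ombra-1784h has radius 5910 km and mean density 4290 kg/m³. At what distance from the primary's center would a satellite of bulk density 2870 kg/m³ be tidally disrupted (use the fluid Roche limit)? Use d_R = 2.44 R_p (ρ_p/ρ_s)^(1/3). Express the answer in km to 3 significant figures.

d_R = 2.44 × 5910 km × (4290/2870)^(1/3)
    = 16500 km

16500 km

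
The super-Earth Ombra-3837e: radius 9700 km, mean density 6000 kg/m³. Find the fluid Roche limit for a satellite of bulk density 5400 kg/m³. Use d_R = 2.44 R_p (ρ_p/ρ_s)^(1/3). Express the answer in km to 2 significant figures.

d_R = 2.44 × 9700 km × (6000/5400)^(1/3)
    = 25000 km

25000 km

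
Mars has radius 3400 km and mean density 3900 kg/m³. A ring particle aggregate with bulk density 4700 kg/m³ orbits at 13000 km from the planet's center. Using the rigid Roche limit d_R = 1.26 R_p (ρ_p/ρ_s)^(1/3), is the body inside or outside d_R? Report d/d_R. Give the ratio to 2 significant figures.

outside; d/d_R ≈ 3.2

d_R = 1.26 × (3400 km) × (3900/4700)^(1/3) = 4026 km
d/d_R = (13000) / (4026) = 3.2
Since d/d_R > 1, the body is outside the Roche limit.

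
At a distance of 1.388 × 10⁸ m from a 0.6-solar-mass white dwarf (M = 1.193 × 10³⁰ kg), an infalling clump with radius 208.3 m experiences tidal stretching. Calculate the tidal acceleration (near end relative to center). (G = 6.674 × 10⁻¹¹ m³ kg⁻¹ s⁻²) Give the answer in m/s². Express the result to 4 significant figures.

1.240 × 10⁻² m/s²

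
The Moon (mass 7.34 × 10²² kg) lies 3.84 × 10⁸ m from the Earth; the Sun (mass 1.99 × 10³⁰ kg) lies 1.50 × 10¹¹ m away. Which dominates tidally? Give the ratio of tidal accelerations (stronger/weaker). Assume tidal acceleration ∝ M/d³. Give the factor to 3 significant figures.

Compare M/d³ for the two perturbers:
The Moon: (7.34 × 10²²) / (3.84 × 10⁸)³ = 1.296 × 10⁻³
The Sun: (1.99 × 10³⁰) / (1.50 × 10¹¹)³ = 5.896 × 10⁻⁴
Ratio (larger/smaller) = 2.20

The Moon, by a factor of ≈ 2.20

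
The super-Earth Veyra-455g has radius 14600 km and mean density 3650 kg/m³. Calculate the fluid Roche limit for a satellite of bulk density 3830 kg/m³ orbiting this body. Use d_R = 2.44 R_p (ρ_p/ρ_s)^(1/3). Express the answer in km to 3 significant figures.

35100 km

d_R = 2.44 × 14600 km × (3650/3830)^(1/3)
    = 35100 km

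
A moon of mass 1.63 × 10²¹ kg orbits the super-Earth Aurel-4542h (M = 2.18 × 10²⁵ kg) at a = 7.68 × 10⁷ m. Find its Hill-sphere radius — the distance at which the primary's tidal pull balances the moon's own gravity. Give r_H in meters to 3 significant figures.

r_H ≈ a (m/3M)^(1/3)
    = (7.68 × 10⁷) × (1.63 × 10²¹ / (3 × 2.18 × 10²⁵))^(1/3)
    = 2.24 × 10⁶ m

2.24 × 10⁶ m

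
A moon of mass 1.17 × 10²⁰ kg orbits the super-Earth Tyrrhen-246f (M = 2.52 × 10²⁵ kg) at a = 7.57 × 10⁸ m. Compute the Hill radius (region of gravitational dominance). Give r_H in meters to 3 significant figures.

r_H ≈ a (m/3M)^(1/3)
    = (7.57 × 10⁸) × (1.17 × 10²⁰ / (3 × 2.52 × 10²⁵))^(1/3)
    = 8.76 × 10⁶ m

8.76 × 10⁶ m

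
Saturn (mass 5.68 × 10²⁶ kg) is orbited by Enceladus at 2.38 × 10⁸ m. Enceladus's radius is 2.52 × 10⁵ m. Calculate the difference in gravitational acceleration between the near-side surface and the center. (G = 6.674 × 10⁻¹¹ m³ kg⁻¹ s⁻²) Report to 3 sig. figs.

1.42 × 10⁻³ m/s²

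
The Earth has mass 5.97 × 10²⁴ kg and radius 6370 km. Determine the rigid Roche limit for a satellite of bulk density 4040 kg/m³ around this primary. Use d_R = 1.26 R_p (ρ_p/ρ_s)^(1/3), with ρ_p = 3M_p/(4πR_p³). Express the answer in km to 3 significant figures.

8900 km

ρ_p = 3M_p/(4πR_p³) = 3 × (5.97 × 10²⁴) / (4π × (6.37 × 10⁶ m)³) = 5510 kg/m³
d_R = 1.26 × 6370 km × (5510/4040)^(1/3)
    = 8900 km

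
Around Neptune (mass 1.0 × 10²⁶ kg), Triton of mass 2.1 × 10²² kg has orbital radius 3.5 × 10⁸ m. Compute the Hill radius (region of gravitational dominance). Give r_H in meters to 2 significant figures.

r_H ≈ a (m/3M)^(1/3)
    = (3.5 × 10⁸) × (2.1 × 10²² / (3 × 1.0 × 10²⁶))^(1/3)
    = 1.4 × 10⁷ m

1.4 × 10⁷ m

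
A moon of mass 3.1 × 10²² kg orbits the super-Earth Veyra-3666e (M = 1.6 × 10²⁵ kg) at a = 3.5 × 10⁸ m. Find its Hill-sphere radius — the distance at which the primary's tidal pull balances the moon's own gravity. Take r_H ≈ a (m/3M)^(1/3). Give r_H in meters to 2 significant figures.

3.0 × 10⁷ m

r_H ≈ a (m/3M)^(1/3)
    = (3.5 × 10⁸) × (3.1 × 10²² / (3 × 1.6 × 10²⁵))^(1/3)
    = 3.0 × 10⁷ m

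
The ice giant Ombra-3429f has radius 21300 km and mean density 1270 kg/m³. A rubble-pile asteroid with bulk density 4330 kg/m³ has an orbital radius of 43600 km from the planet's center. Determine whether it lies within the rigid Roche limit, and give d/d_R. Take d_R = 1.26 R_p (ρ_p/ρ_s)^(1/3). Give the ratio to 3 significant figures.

d_R = 1.26 × (21300 km) × (1270/4330)^(1/3) = 17830 km
d/d_R = (43600) / (17830) = 2.45
Since d/d_R > 1, the body is outside the Roche limit.

outside; d/d_R ≈ 2.45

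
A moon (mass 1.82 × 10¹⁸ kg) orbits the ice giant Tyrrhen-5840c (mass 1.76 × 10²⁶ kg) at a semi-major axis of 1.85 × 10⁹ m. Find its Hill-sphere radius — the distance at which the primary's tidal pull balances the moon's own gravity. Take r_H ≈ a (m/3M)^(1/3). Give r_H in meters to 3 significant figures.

2.79 × 10⁶ m

r_H ≈ a (m/3M)^(1/3)
    = (1.85 × 10⁹) × (1.82 × 10¹⁸ / (3 × 1.76 × 10²⁶))^(1/3)
    = 2.79 × 10⁶ m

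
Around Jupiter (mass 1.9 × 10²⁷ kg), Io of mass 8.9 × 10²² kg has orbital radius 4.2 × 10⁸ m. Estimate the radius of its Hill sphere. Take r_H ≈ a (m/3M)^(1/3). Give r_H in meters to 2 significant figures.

1.0 × 10⁷ m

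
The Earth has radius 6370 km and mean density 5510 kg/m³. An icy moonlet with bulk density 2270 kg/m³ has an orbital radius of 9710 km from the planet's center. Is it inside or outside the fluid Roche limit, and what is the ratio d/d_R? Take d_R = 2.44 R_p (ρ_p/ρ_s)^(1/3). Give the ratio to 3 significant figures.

d_R = 2.44 × (6370 km) × (5510/2270)^(1/3) = 20890 km
d/d_R = (9710) / (20890) = 0.465
Since d/d_R < 1, the body is inside the Roche limit.

inside; d/d_R ≈ 0.465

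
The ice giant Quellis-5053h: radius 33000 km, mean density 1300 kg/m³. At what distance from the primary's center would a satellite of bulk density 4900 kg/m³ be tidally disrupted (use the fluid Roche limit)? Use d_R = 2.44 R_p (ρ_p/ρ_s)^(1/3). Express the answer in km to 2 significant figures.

d_R = 2.44 × 33000 km × (1300/4900)^(1/3)
    = 52000 km

52000 km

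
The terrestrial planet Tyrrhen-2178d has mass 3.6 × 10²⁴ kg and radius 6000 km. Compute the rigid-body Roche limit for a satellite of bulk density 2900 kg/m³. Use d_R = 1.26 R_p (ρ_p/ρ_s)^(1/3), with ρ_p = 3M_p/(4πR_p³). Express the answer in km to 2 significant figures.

ρ_p = 3M_p/(4πR_p³) = 3 × (3.6 × 10²⁴) / (4π × (6.0 × 10⁶ m)³) = 4000 kg/m³
d_R = 1.26 × 6000 km × (4000/2900)^(1/3)
    = 8400 km

8400 km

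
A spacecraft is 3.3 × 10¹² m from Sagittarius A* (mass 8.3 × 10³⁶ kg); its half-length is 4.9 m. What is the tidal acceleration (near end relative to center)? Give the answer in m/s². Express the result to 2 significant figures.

1.5 × 10⁻¹⁰ m/s²

Δg = 2GMr/d³
   = 2 × (6.674 × 10⁻¹¹) × (8.3 × 10³⁶) × (4.9) / (3.3 × 10¹²)³
   = 1.5 × 10⁻¹⁰ m/s²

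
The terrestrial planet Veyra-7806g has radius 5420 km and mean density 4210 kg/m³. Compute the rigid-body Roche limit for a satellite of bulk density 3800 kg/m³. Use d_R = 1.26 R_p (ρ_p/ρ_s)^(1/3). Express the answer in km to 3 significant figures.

d_R = 1.26 × 5420 km × (4210/3800)^(1/3)
    = 7070 km

7070 km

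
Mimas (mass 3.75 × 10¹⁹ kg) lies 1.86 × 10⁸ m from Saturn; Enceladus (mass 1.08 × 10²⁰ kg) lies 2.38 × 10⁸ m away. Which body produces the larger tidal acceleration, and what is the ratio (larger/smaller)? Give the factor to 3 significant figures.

Tidal stretch scales as M/d³; compute that for each body.
Mimas: (3.75 × 10¹⁹) / (1.86 × 10⁸)³ = 5.828 × 10⁻⁶
Enceladus: (1.08 × 10²⁰) / (2.38 × 10⁸)³ = 8.011 × 10⁻⁶
Ratio (larger/smaller) = 1.37

Enceladus, by a factor of ≈ 1.37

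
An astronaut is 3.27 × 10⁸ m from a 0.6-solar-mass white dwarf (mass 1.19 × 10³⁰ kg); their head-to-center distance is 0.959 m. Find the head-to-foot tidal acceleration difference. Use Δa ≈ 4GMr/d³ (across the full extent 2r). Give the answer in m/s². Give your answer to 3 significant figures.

Δg = 4GMr/d³
   = 4 × (6.674 × 10⁻¹¹) × (1.19 × 10³⁰) × (0.959) / (3.27 × 10⁸)³
   = 8.71 × 10⁻⁶ m/s²

8.71 × 10⁻⁶ m/s²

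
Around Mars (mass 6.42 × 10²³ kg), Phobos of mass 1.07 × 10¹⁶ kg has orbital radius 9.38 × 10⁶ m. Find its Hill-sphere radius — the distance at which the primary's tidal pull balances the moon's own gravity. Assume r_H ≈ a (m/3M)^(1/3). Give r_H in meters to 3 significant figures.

1.66 × 10⁴ m

r_H ≈ a (m/3M)^(1/3)
    = (9.38 × 10⁶) × (1.07 × 10¹⁶ / (3 × 6.42 × 10²³))^(1/3)
    = 1.66 × 10⁴ m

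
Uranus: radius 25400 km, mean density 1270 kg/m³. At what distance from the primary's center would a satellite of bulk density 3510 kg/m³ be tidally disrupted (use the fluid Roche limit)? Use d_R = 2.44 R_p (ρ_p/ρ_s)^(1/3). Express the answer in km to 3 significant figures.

d_R = 2.44 × 25400 km × (1270/3510)^(1/3)
    = 44200 km

44200 km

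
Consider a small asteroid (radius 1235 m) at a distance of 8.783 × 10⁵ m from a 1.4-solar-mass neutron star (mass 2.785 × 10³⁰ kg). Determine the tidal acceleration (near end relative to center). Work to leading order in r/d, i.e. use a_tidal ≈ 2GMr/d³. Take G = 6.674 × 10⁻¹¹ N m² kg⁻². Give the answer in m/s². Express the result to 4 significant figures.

6.776 × 10⁵ m/s²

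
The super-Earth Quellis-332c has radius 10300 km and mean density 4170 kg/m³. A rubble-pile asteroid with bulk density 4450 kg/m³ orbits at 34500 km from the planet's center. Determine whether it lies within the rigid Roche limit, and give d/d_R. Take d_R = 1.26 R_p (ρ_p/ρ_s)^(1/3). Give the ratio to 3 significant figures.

outside; d/d_R ≈ 2.72

d_R = 1.26 × (10300 km) × (4170/4450)^(1/3) = 12700 km
d/d_R = (34500) / (12700) = 2.72
Since d/d_R > 1, the body is outside the Roche limit.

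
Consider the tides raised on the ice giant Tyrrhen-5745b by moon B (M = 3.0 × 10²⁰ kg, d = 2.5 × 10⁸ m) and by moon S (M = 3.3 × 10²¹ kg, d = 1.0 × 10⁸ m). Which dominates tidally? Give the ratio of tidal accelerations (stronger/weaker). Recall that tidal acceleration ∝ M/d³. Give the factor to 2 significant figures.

Moon S, by a factor of ≈ 170

Tidal acceleration ∝ M/d³, so compare M/d³ for each.
Moon B: (3.0 × 10²⁰) / (2.5 × 10⁸)³ = 1.920 × 10⁻⁵
Moon S: (3.3 × 10²¹) / (1.0 × 10⁸)³ = 3.300 × 10⁻³
Ratio (larger/smaller) = 170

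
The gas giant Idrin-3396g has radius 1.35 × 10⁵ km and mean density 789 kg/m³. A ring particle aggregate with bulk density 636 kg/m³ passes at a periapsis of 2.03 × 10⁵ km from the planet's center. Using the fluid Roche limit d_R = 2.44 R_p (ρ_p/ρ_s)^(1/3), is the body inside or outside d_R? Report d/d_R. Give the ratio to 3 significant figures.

inside; d/d_R ≈ 0.574

d_R = 2.44 × (1.35 × 10⁵ km) × (789/636)^(1/3) = 3.539 × 10⁵ km
d/d_R = (2.03 × 10⁵) / (3.539 × 10⁵) = 0.574
Since d/d_R < 1, the body is inside the Roche limit.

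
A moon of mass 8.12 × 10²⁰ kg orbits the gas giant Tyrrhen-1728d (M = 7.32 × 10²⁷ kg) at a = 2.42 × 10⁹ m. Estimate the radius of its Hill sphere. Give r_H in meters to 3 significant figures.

8.06 × 10⁶ m

r_H ≈ a (m/3M)^(1/3)
    = (2.42 × 10⁹) × (8.12 × 10²⁰ / (3 × 7.32 × 10²⁷))^(1/3)
    = 8.06 × 10⁶ m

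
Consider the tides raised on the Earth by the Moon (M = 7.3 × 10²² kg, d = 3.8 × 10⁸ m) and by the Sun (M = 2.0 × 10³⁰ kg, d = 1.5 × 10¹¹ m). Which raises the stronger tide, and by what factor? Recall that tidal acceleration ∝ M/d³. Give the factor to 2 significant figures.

Compare M/d³ for the two perturbers:
The Moon: (7.3 × 10²²) / (3.8 × 10⁸)³ = 1.330 × 10⁻³
The Sun: (2.0 × 10³⁰) / (1.5 × 10¹¹)³ = 5.926 × 10⁻⁴
Ratio (larger/smaller) = 2.2

The Moon, by a factor of ≈ 2.2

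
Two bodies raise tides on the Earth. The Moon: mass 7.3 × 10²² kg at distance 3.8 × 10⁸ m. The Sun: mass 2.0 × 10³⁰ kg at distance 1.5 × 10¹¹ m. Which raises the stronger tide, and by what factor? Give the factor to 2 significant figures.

The Moon, by a factor of ≈ 2.2

The tide-raising term goes as M/d³ (the gradient of a 1/d² field).
The Moon: (7.3 × 10²²) / (3.8 × 10⁸)³ = 1.330 × 10⁻³
The Sun: (2.0 × 10³⁰) / (1.5 × 10¹¹)³ = 5.926 × 10⁻⁴
Ratio (larger/smaller) = 2.2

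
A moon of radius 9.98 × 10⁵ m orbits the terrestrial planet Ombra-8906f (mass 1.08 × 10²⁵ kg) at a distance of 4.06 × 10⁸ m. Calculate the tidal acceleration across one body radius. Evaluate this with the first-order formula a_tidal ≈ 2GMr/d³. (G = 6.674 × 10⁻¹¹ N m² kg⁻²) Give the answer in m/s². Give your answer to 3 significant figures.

Since r ≪ d, expand the inverse-square field across one radius to get the leading 2GMr/d³ term.
Δg = 2GMr/d³
   = 2 × (6.674 × 10⁻¹¹) × (1.08 × 10²⁵) × (9.98 × 10⁵) / (4.06 × 10⁸)³
   = 2.15 × 10⁻⁵ m/s²

2.15 × 10⁻⁵ m/s²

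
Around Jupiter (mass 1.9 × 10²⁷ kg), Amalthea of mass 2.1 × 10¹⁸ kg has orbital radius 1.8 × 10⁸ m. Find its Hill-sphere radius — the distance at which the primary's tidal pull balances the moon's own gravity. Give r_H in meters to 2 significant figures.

1.3 × 10⁵ m

r_H ≈ a (m/3M)^(1/3)
    = (1.8 × 10⁸) × (2.1 × 10¹⁸ / (3 × 1.9 × 10²⁷))^(1/3)
    = 1.3 × 10⁵ m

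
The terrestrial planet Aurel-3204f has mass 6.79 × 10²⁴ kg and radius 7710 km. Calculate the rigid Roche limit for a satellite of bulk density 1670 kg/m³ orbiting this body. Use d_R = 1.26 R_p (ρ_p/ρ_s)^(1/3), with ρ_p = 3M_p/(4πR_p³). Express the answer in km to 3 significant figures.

ρ_p = 3M_p/(4πR_p³) = 3 × (6.79 × 10²⁴) / (4π × (7.71 × 10⁶ m)³) = 3540 kg/m³
d_R = 1.26 × 7710 km × (3540/1670)^(1/3)
    = 12500 km

12500 km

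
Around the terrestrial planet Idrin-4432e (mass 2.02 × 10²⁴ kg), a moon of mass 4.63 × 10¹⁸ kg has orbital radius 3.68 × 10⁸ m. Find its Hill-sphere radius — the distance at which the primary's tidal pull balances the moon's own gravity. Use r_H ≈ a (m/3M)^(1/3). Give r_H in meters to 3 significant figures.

3.36 × 10⁶ m

r_H ≈ a (m/3M)^(1/3)
    = (3.68 × 10⁸) × (4.63 × 10¹⁸ / (3 × 2.02 × 10²⁴))^(1/3)
    = 3.36 × 10⁶ m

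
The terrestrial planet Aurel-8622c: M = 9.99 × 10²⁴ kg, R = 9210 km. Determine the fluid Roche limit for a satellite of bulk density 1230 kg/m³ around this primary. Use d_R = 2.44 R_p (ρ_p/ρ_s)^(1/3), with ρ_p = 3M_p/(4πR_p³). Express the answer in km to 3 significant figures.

30400 km

ρ_p = 3M_p/(4πR_p³) = 3 × (9.99 × 10²⁴) / (4π × (9.21 × 10⁶ m)³) = 3050 kg/m³
d_R = 2.44 × 9210 km × (3050/1230)^(1/3)
    = 30400 km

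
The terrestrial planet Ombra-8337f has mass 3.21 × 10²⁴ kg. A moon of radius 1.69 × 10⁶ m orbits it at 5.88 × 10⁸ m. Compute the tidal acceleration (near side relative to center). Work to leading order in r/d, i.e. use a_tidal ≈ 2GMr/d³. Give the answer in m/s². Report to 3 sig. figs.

3.56 × 10⁻⁶ m/s²

The tidal stretch is the gradient of GM/d² times the body's extent r, hence the 1/d³ dependence.
a_tidal = 2GMr/d³
        = 2 × (6.674 × 10⁻¹¹) × (3.21 × 10²⁴) × (1.69 × 10⁶) / (5.88 × 10⁸)³
        = 3.56 × 10⁻⁶ m/s²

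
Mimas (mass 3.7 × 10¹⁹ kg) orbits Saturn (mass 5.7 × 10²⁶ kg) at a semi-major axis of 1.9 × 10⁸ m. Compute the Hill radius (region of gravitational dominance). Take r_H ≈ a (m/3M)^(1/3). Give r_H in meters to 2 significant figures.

5.3 × 10⁵ m

r_H ≈ a (m/3M)^(1/3)
    = (1.9 × 10⁸) × (3.7 × 10¹⁹ / (3 × 5.7 × 10²⁶))^(1/3)
    = 5.3 × 10⁵ m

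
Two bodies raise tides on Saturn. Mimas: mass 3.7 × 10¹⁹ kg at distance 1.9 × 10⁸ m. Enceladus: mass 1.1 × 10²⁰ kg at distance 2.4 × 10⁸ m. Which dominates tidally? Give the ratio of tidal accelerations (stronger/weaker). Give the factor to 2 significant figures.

Enceladus, by a factor of ≈ 1.5

The tide-raising term goes as M/d³ (the gradient of a 1/d² field).
Mimas: (3.7 × 10¹⁹) / (1.9 × 10⁸)³ = 5.394 × 10⁻⁶
Enceladus: (1.1 × 10²⁰) / (2.4 × 10⁸)³ = 7.957 × 10⁻⁶
Ratio (larger/smaller) = 1.5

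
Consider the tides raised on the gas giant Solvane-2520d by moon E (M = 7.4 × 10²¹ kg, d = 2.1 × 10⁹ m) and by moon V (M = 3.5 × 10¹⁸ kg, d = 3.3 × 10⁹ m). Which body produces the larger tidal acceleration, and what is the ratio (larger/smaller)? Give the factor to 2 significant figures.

Moon E, by a factor of ≈ 8200

Compare M/d³ for the two perturbers:
Moon E: (7.4 × 10²¹) / (2.1 × 10⁹)³ = 7.990 × 10⁻⁷
Moon V: (3.5 × 10¹⁸) / (3.3 × 10⁹)³ = 9.739 × 10⁻¹¹
Ratio (larger/smaller) = 8200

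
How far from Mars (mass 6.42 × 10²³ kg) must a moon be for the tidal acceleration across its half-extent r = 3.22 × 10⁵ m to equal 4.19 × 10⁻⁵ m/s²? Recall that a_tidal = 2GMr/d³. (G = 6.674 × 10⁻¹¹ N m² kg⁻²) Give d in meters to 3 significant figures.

2GMr/d³ = a_tidal  ⇒  d = (2GMr / a_tidal)^(1/3)
d = (2 × 6.674×10⁻¹¹ × (6.42 × 10²³) × (3.22 × 10⁵) / (4.19 × 10⁻⁵))^(1/3)
  = 8.70 × 10⁷ m

8.70 × 10⁷ m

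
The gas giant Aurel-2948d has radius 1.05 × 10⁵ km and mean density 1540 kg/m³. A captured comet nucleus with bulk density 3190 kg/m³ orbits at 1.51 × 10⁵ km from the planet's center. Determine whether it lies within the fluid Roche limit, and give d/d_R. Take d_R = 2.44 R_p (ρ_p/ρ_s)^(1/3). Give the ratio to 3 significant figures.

inside; d/d_R ≈ 0.751

d_R = 2.44 × (1.05 × 10⁵ km) × (1540/3190)^(1/3) = 2.010 × 10⁵ km
d/d_R = (1.51 × 10⁵) / (2.010 × 10⁵) = 0.751
Since d/d_R < 1, the body is inside the Roche limit.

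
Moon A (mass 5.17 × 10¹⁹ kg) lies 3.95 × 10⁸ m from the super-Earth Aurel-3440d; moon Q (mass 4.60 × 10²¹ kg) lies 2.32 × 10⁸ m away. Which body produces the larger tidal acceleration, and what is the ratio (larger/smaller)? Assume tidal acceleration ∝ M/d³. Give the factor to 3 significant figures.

Tidal acceleration ∝ M/d³, so compare M/d³ for each.
Moon A: (5.17 × 10¹⁹) / (3.95 × 10⁸)³ = 8.389 × 10⁻⁷
Moon Q: (4.60 × 10²¹) / (2.32 × 10⁸)³ = 3.684 × 10⁻⁴
Ratio (larger/smaller) = 439

Moon Q, by a factor of ≈ 439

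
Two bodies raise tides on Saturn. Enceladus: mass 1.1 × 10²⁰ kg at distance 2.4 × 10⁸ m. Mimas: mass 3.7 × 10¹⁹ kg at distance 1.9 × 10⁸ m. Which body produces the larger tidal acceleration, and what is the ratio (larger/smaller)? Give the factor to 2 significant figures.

Tidal stretch scales as M/d³; compute that for each body.
Enceladus: (1.1 × 10²⁰) / (2.4 × 10⁸)³ = 7.957 × 10⁻⁶
Mimas: (3.7 × 10¹⁹) / (1.9 × 10⁸)³ = 5.394 × 10⁻⁶
Ratio (larger/smaller) = 1.5

Enceladus, by a factor of ≈ 1.5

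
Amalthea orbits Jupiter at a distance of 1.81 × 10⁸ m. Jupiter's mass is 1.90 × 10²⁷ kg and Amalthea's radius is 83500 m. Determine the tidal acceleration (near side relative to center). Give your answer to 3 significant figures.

3.57 × 10⁻³ m/s²

Differencing GM/(d−r)² and GM/d² to first order in r/d gives 2GMr/d³.
Δa = 2GMr/d³
   = 2 × (6.674 × 10⁻¹¹) × (1.90 × 10²⁷) × (83500) / (1.81 × 10⁸)³
   = 3.57 × 10⁻³ m/s²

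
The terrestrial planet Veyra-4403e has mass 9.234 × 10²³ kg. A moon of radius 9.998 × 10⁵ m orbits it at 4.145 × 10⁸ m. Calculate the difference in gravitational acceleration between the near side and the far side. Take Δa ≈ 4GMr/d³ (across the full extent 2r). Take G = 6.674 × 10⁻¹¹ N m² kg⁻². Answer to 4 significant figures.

Differencing GM/(d−r)² and GM/(d+r)² to first order in r/d gives 4GMr/d³.
Δa = 4GMr/d³
   = 4 × (6.674 × 10⁻¹¹) × (9.234 × 10²³) × (9.998 × 10⁵) / (4.145 × 10⁸)³
   = 3.461 × 10⁻⁶ m/s²

3.461 × 10⁻⁶ m/s²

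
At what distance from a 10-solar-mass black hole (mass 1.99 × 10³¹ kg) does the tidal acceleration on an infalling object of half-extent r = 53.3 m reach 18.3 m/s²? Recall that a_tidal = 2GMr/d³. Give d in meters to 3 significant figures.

1.98 × 10⁷ m

2GMr/d³ = a_tidal  ⇒  d = (2GMr / a_tidal)^(1/3)
d = (2 × 6.674×10⁻¹¹ × (1.99 × 10³¹) × (53.3) / (18.3))^(1/3)
  = 1.98 × 10⁷ m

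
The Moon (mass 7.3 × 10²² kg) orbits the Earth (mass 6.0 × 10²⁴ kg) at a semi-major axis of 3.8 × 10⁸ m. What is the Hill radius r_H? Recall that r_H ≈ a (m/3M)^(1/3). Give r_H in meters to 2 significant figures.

6.1 × 10⁷ m

r_H ≈ a (m/3M)^(1/3)
    = (3.8 × 10⁸) × (7.3 × 10²² / (3 × 6.0 × 10²⁴))^(1/3)
    = 6.1 × 10⁷ m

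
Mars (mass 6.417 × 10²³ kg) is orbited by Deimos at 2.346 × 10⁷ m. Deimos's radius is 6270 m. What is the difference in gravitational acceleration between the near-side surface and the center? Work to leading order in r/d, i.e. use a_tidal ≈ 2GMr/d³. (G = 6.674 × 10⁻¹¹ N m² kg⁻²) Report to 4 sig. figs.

Δg = 2GMr/d³
   = 2 × (6.674 × 10⁻¹¹) × (6.417 × 10²³) × (6270) / (2.346 × 10⁷)³
   = 4.159 × 10⁻⁵ m/s²

4.159 × 10⁻⁵ m/s²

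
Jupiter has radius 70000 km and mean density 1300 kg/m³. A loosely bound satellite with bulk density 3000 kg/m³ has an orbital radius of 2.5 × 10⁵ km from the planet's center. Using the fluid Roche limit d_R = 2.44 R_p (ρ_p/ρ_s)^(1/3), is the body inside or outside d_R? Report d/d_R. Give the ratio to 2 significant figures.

d_R = 2.44 × (70000 km) × (1300/3000)^(1/3) = 1.292 × 10⁵ km
d/d_R = (2.5 × 10⁵) / (1.292 × 10⁵) = 1.9
Since d/d_R > 1, the body is outside the Roche limit.

outside; d/d_R ≈ 1.9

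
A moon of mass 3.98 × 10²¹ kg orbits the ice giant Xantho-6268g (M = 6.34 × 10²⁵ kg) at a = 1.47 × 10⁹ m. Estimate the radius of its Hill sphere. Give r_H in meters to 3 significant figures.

4.05 × 10⁷ m

r_H ≈ a (m/3M)^(1/3)
    = (1.47 × 10⁹) × (3.98 × 10²¹ / (3 × 6.34 × 10²⁵))^(1/3)
    = 4.05 × 10⁷ m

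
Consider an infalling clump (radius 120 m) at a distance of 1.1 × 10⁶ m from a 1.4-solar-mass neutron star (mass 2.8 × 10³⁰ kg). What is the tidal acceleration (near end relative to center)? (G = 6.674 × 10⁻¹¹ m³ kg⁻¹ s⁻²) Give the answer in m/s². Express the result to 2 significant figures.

3.4 × 10⁴ m/s²

a_tidal = 2GMr/d³
        = 2 × (6.674 × 10⁻¹¹) × (2.8 × 10³⁰) × (120) / (1.1 × 10⁶)³
        = 3.4 × 10⁴ m/s²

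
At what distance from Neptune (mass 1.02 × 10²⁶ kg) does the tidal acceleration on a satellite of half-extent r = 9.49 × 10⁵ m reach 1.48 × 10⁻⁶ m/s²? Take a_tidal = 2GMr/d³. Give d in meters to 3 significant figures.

2.06 × 10⁹ m

2GMr/d³ = a_tidal  ⇒  d = (2GMr / a_tidal)^(1/3)
d = (2 × 6.674×10⁻¹¹ × (1.02 × 10²⁶) × (9.49 × 10⁵) / (1.48 × 10⁻⁶))^(1/3)
  = 2.06 × 10⁹ m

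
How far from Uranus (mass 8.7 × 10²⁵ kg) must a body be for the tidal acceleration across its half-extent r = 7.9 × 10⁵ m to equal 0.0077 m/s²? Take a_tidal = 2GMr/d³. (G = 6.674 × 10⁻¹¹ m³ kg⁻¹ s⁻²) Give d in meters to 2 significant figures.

2GMr/d³ = a_tidal  ⇒  d = (2GMr / a_tidal)^(1/3)
d = (2 × 6.674×10⁻¹¹ × (8.7 × 10²⁵) × (7.9 × 10⁵) / (0.0077))^(1/3)
  = 1.1 × 10⁸ m

1.1 × 10⁸ m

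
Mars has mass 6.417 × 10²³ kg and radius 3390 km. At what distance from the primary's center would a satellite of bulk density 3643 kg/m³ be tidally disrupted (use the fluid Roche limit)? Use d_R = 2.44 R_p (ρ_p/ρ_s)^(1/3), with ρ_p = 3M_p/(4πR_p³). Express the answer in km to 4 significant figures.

8485 km

ρ_p = 3M_p/(4πR_p³) = 3 × (6.417 × 10²³) / (4π × (3.390 × 10⁶ m)³) = 3932 kg/m³
d_R = 2.44 × 3390 km × (3932/3643)^(1/3)
    = 8485 km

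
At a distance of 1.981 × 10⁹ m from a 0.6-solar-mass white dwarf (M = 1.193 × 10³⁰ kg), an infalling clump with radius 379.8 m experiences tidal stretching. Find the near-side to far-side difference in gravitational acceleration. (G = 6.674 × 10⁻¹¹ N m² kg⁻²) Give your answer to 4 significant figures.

Δg = 4GMr/d³
   = 4 × (6.674 × 10⁻¹¹) × (1.193 × 10³⁰) × (379.8) / (1.981 × 10⁹)³
   = 1.556 × 10⁻⁵ m/s²

1.556 × 10⁻⁵ m/s²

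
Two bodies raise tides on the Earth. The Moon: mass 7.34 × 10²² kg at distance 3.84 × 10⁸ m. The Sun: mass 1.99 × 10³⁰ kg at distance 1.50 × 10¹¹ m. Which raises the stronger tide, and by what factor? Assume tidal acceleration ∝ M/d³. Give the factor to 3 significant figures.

Compare M/d³ for the two perturbers:
The Moon: (7.34 × 10²²) / (3.84 × 10⁸)³ = 1.296 × 10⁻³
The Sun: (1.99 × 10³⁰) / (1.50 × 10¹¹)³ = 5.896 × 10⁻⁴
Ratio (larger/smaller) = 2.20

The Moon, by a factor of ≈ 2.20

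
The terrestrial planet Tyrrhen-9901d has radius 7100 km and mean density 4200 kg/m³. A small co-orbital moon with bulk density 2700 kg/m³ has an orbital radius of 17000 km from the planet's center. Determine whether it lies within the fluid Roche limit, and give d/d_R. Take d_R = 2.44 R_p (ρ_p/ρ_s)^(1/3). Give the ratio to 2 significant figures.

d_R = 2.44 × (7100 km) × (4200/2700)^(1/3) = 20070 km
d/d_R = (17000) / (20070) = 0.85
Since d/d_R < 1, the body is inside the Roche limit.

inside; d/d_R ≈ 0.85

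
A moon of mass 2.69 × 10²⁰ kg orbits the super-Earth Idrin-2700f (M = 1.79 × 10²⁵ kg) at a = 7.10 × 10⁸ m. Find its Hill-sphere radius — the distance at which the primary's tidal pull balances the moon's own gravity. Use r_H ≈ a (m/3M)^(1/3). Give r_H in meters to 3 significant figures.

r_H ≈ a (m/3M)^(1/3)
    = (7.10 × 10⁸) × (2.69 × 10²⁰ / (3 × 1.79 × 10²⁵))^(1/3)
    = 1.21 × 10⁷ m

1.21 × 10⁷ m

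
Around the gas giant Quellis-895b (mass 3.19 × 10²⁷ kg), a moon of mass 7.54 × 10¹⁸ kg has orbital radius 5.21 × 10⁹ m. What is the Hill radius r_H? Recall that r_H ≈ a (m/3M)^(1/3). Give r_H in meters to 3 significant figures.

r_H ≈ a (m/3M)^(1/3)
    = (5.21 × 10⁹) × (7.54 × 10¹⁸ / (3 × 3.19 × 10²⁷))^(1/3)
    = 4.81 × 10⁶ m

4.81 × 10⁶ m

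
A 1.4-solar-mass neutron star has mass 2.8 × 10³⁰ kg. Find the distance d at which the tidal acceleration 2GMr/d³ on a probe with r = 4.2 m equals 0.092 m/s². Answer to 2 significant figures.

2.6 × 10⁷ m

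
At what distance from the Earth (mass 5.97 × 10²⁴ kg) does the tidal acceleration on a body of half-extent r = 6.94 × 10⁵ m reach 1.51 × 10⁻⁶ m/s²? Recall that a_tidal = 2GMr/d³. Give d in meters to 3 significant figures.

7.15 × 10⁸ m

2GMr/d³ = a_tidal  ⇒  d = (2GMr / a_tidal)^(1/3)
d = (2 × 6.674×10⁻¹¹ × (5.97 × 10²⁴) × (6.94 × 10⁵) / (1.51 × 10⁻⁶))^(1/3)
  = 7.15 × 10⁸ m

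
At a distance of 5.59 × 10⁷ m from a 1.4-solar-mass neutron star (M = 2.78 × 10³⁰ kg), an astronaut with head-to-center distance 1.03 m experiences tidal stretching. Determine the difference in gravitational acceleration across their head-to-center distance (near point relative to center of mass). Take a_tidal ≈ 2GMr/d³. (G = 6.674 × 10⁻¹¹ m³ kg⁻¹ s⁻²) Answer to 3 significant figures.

Δa = 2GMr/d³
   = 2 × (6.674 × 10⁻¹¹) × (2.78 × 10³⁰) × (1.03) / (5.59 × 10⁷)³
   = 2.19 × 10⁻³ m/s²

2.19 × 10⁻³ m/s²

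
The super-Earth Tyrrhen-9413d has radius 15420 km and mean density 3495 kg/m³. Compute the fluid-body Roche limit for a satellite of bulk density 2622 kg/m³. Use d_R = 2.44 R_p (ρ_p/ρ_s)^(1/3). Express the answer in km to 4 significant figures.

41410 km

d_R = 2.44 × 15420 km × (3495/2622)^(1/3)
    = 41410 km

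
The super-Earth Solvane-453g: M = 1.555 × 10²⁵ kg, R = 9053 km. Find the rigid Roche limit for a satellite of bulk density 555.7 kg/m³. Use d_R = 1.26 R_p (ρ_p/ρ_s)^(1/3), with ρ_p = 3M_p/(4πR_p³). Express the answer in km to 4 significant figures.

23730 km

ρ_p = 3M_p/(4πR_p³) = 3 × (1.555 × 10²⁵) / (4π × (9.053 × 10⁶ m)³) = 5003 kg/m³
d_R = 1.26 × 9053 km × (5003/555.7)^(1/3)
    = 23730 km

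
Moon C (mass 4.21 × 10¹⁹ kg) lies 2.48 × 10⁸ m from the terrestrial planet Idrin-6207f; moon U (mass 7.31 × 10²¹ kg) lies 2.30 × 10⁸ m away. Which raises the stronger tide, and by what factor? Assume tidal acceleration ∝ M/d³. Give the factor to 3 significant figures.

Compare M/d³ for the two perturbers:
Moon C: (4.21 × 10¹⁹) / (2.48 × 10⁸)³ = 2.760 × 10⁻⁶
Moon U: (7.31 × 10²¹) / (2.30 × 10⁸)³ = 6.008 × 10⁻⁴
Ratio (larger/smaller) = 218

Moon U, by a factor of ≈ 218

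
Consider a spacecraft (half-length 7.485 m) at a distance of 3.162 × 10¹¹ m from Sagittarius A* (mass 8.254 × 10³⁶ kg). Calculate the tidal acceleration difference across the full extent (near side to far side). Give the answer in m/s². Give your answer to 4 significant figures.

Near-to-far spans 2r, so the tidal difference is twice the near-to-center value: 4GMr/d³.
a_tidal = 4GMr/d³
        = 4 × (6.674 × 10⁻¹¹) × (8.254 × 10³⁶) × (7.485) / (3.162 × 10¹¹)³
        = 5.217 × 10⁻⁷ m/s²

5.217 × 10⁻⁷ m/s²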